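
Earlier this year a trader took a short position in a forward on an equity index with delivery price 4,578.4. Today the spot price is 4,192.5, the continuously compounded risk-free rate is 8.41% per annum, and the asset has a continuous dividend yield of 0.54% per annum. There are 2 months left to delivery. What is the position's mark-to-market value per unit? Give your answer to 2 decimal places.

325.95

Current fair forward for the remaining 2 months: F = S·e^((r − q)·T), (r − q) = 0.0841 − 0.0054 = 0.0787
F = 4192.5 · e^(0.0787 × 2/12) = 4192.5 × 1.01320307 = 4247.8539
Value of long forward = (F − K)·e^(−rT) = (4247.8539 − 4578.4) · e^(−0.0841·2/12)
= -330.5461 × 0.98608111 = -325.95
Short position value = −(long value) = 325.95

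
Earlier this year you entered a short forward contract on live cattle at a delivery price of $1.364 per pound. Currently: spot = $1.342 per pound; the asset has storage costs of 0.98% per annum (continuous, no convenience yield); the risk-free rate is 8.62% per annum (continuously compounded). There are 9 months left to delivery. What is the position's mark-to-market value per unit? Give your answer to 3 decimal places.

-$0.073 per pound

Current fair forward for the remaining 9 months: F = S·e^((r + u)·T), (r + u) = 0.0862 + 0.0098 = 0.0960
F = 1.342 · e^(0.0960 × 9/12) = 1.342 × 1.074655 = 1.4422
Value of long forward = (F − K)·e^(−rT) = (1.4422 − 1.364) · e^(−0.0862·9/12)
= 0.0782 × 0.937395 = 0.073
Short position value = −(long value) = -$0.073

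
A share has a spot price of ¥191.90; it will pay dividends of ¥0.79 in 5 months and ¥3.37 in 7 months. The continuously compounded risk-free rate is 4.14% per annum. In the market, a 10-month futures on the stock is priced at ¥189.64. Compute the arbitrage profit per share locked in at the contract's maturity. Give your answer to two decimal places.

¥4.79 per share

PV(dividends) I = 0.79·e^(−0.0414·5/12) + 3.37·e^(−0.0414·7/12) = 4.0661
Fair futures F* = (S − I)·e^(rT) = (191.90 − 4.0661)·e^0.034500 = 187.8339 × 1.035102 = 194.4272
Market ¥189.64 < fair 194.4272: forward underpriced → reverse cash-and-carry (short the stock, invest proceeds at r, pay the dividends, go long the forward).
Profit at T = |F_mkt − F*| = |189.64 − 194.4272| = ¥4.79 per share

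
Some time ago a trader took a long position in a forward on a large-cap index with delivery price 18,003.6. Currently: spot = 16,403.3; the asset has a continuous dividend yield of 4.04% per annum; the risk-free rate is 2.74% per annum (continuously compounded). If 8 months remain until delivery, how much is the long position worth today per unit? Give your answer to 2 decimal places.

Current fair forward for the remaining 8 months: F = S·e^((r − q)·T), (r − q) = 0.0274 − 0.0404 = -0.0130
F = 16403.3 · e^(-0.0130 × 8/12) = 16403.3 × 0.99137078 = 16261.7523
Value of long forward = (F − K)·e^(−rT) = (16261.7523 − 18003.6) · e^(−0.0274·8/12)
= -1741.8477 × 0.98189916 = -1710.32

-1710.32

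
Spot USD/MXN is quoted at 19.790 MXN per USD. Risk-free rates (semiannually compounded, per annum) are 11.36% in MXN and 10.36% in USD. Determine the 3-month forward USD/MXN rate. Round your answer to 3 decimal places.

By covered interest parity, F = S · (1+r_MXN/2)^(2T) / (1+r_USD/2)^(2T)
= 19.790 × 1.028008 / 1.025573 = 19.790 × 1.002374
F = 19.837 MXN per USD

19.837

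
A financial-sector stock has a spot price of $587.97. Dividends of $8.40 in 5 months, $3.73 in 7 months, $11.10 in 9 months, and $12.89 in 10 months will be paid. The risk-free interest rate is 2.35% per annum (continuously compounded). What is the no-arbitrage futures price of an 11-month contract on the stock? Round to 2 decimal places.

PV(dividends) I = 8.40·e^(−0.0235·5/12) + 3.73·e^(−0.0235·7/12) + 11.10·e^(−0.0235·9/12) + 12.89·e^(−0.0235·10/12)
I = 8.3182 + 3.6792 + 10.9061 + 12.6400 = 35.5435
F = (S − I)·e^(rT) = (587.97 − 35.5435) · e^(0.0235·11/12)
= 552.4265 · e^0.021542 = 552.4265 × 1.021776 = $564.46

$564.46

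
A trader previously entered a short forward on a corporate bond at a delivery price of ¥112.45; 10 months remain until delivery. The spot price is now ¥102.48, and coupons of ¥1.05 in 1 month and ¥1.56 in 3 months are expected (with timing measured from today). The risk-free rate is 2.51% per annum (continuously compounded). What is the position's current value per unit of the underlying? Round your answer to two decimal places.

¥10.24

PV(remaining coupons) I = 1.05·e^(−0.0251·1/12) + 1.56·e^(−0.0251·3/12) = 2.5980
Current forward F = (S − I)·e^(rT) = (102.48 − 2.5980)·e^(0.0251·10/12) = 99.8820 × 1.021137 = 101.9932
Value (long) = (F − K)·e^(−rT) = (101.9932 − 112.45) × 0.979301 = -10.2404
Short position value = −(long value) = ¥10.24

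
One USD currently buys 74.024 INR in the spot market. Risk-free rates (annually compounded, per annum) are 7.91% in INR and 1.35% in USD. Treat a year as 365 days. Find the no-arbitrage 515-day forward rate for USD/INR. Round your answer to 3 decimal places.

By covered interest parity, F = S · (1+r_INR)^T / (1+r_USD)^T
= 74.024 × 1.113394 / 1.019101 = 74.024 × 1.092526
F = 80.873 INR per USD

80.873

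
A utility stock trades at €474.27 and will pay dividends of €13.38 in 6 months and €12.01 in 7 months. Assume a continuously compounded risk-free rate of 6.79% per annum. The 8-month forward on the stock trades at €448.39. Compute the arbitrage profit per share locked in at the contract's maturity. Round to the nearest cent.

€22.23 per share

PV(dividends) I = 13.38·e^(−0.0679·6/12) + 12.01·e^(−0.0679·7/12) = 24.4770
Fair forward F* = (S − I)·e^(rT) = (474.27 − 24.4770)·e^0.045267 = 449.7930 × 1.046307 = 470.6216
Market €448.39 < fair 470.6216: forward underpriced → reverse cash-and-carry (short the stock, invest proceeds at r, pay the dividends, go long the forward).
Profit at T = |F_mkt − F*| = |448.39 − 470.6216| = €22.23 per share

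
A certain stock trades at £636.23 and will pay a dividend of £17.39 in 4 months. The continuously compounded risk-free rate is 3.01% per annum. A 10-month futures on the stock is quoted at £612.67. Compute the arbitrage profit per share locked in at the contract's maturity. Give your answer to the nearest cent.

PV(dividends) I = 17.39·e^(−0.0301·4/12) = 17.2164
Fair futures F* = (S − I)·e^(rT) = (636.23 − 17.2164)·e^0.025083 = 619.0136 × 1.025400 = 634.7365
Market £612.67 < fair 634.7365: forward underpriced → reverse cash-and-carry (short the stock, invest proceeds at r, pay the dividends, go long the forward).
Profit at T = |F_mkt − F*| = |612.67 − 634.7365| = £22.07 per share

£22.07 per share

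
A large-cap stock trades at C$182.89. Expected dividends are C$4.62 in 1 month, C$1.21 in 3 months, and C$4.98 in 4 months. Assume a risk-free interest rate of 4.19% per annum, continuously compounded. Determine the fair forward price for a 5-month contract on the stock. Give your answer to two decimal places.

PV(dividends) I = 4.62·e^(−0.0419·1/12) + 1.21·e^(−0.0419·3/12) + 4.98·e^(−0.0419·4/12)
I = 4.6039 + 1.1974 + 4.9109 = 10.7122
F = (S − I)·e^(rT) = (182.89 − 10.7122) · e^(0.0419·5/12)
= 172.1778 · e^0.017458 = 172.1778 × 1.017611 = C$175.21

C$175.21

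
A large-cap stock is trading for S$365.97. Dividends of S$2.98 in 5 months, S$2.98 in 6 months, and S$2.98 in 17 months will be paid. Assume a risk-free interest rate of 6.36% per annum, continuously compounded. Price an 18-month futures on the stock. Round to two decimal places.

S$393.24

PV(dividends) I = 2.98·e^(−0.0636·5/12) + 2.98·e^(−0.0636·6/12) + 2.98·e^(−0.0636·17/12)
I = 2.9021 + 2.8867 + 2.7232 = 8.5120
F = (S − I)·e^(rT) = (365.97 − 8.5120) · e^(0.0636·18/12)
= 357.4580 · e^0.095400 = 357.4580 × 1.100099 = S$393.24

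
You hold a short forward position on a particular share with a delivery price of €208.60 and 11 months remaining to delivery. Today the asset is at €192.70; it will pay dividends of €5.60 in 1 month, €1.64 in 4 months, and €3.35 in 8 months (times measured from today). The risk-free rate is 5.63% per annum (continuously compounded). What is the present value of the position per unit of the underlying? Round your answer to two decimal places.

€15.82

PV(remaining dividends) I = 5.60·e^(−0.0563·1/12) + 1.64·e^(−0.0563·4/12) + 3.35·e^(−0.0563·8/12) = 10.4099
Current forward F = (S − I)·e^(rT) = (192.70 − 10.4099)·e^(0.0563·11/12) = 182.2901 × 1.052963 = 191.9447
Value (long) = (F − K)·e^(−rT) = (191.9447 − 208.60) × 0.949701 = -15.8176
Short position value = −(long value) = €15.82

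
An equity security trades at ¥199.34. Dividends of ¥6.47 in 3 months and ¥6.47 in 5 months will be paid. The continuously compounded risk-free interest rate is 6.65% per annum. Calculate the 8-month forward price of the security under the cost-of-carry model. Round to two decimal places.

PV(dividends) I = 6.47·e^(−0.0665·3/12) + 6.47·e^(−0.0665·5/12)
I = 6.3633 + 6.2932 = 12.6565
F = (S − I)·e^(rT) = (199.34 − 12.6565) · e^(0.0665·8/12)
= 186.6835 · e^0.044333 = 186.6835 × 1.045330 = ¥195.15

¥195.15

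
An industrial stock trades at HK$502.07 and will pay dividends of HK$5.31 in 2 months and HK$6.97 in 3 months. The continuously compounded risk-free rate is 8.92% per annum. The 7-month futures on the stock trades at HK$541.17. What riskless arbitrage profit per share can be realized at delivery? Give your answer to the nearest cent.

PV(dividends) I = 5.31·e^(−0.0892·2/12) + 6.97·e^(−0.0892·3/12) = 12.0479
Fair futures F* = (S − I)·e^(rT) = (502.07 − 12.0479)·e^0.052033 = 490.0221 × 1.053411 = 516.1947
Market HK$541.17 > fair 516.1947: forward overpriced → cash-and-carry (borrow at r, buy the stock and collect the dividends, short the forward).
Profit at T = |F_mkt − F*| = |541.17 − 516.1947| = HK$24.98 per share

HK$24.98 per share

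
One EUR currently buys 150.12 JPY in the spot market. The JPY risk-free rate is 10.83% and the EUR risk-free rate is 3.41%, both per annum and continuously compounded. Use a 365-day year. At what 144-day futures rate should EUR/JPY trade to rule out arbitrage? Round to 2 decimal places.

154.58

F = S·e^((r_JPY − r_EUR)T) = 150.12 · e^((0.1083 − 0.0341) × 144/365)
= 150.12 · e^0.029273 = 150.12 × 1.029706
F = 154.58 JPY per EUR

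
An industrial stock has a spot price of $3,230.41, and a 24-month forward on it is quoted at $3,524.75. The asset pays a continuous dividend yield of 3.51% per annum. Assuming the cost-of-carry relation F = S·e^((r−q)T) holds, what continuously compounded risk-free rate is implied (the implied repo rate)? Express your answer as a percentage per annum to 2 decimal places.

From F = S·e^((r−q)T): (r − q) = ln(F/S)/T
ln(3524.75/3230.41) = ln(1.091115) = 0.087200
(r − q) = 0.087200 / (24/12) = 0.043600
r = ln(F/S)/T + q = 0.043600 + 0.0351 = 0.078700
r = 7.87%

7.87%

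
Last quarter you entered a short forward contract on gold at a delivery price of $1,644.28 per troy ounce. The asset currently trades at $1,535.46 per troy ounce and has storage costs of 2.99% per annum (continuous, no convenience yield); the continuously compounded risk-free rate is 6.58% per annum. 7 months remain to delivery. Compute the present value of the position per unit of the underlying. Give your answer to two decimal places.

$19.89 per troy ounce

Current fair forward for the remaining 7 months: F = S·e^((r + u)·T), (r + u) = 0.0658 + 0.0299 = 0.0957
F = 1535.46 · e^(0.0957 × 7/12) = 1535.46 × 1.05741262 = 1623.6148
Value of long forward = (F − K)·e^(−rT) = (1623.6148 − 1644.28) · e^(−0.0658·7/12)
= -20.6652 × 0.96234397 = -19.89
Short position value = −(long value) = $19.89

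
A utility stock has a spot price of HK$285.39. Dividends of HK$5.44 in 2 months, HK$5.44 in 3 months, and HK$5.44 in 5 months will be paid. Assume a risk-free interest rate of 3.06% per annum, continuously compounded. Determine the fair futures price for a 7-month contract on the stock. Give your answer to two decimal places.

PV(dividends) I = 5.44·e^(−0.0306·2/12) + 5.44·e^(−0.0306·3/12) + 5.44·e^(−0.0306·5/12)
I = 5.4123 + 5.3985 + 5.3711 = 16.1819
F = (S − I)·e^(rT) = (285.39 − 16.1819) · e^(0.0306·7/12)
= 269.2081 · e^0.017850 = 269.2081 × 1.018010 = HK$274.06

HK$274.06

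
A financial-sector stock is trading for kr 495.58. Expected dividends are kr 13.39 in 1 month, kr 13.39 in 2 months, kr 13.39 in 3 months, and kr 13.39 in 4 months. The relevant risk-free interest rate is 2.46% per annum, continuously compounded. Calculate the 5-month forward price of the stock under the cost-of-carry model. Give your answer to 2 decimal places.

kr 446.85

PV(dividends) I = 13.39·e^(−0.0246·1/12) + 13.39·e^(−0.0246·2/12) + 13.39·e^(−0.0246·3/12) + 13.39·e^(−0.0246·4/12)
I = 13.3626 + 13.3352 + 13.3079 + 13.2807 = 53.2864
F = (S − I)·e^(rT) = (495.58 − 53.2864) · e^(0.0246·5/12)
= 442.2936 · e^0.010250 = 442.2936 × 1.010303 = kr 446.85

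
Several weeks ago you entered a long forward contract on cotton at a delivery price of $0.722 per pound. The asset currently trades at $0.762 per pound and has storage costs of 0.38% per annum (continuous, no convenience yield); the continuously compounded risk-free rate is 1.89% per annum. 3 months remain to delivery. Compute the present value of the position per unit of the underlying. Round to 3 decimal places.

Current fair forward for the remaining 3 months: F = S·e^((r + u)·T), (r + u) = 0.0189 + 0.0038 = 0.0227
F = 0.762 · e^(0.0227 × 3/12) = 0.762 × 1.005691 = 0.7663
Value of long forward = (F − K)·e^(−rT) = (0.7663 − 0.722) · e^(−0.0189·3/12)
= 0.0443 × 0.995286 = 0.044

$0.044 per pound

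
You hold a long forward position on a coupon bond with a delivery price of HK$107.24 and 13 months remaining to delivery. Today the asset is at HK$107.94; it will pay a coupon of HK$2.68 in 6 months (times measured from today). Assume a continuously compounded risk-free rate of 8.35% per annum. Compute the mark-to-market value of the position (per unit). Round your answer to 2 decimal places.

HK$7.40

PV(remaining coupons) I = 2.68·e^(−0.0835·6/12) = 2.5704
Current forward F = (S − I)·e^(rT) = (107.94 − 2.5704)·e^(0.0835·13/12) = 105.3696 × 1.094676 = 115.3456
Value (long) = (F − K)·e^(−rT) = (115.3456 − 107.24) × 0.913512 = 7.4046
Value = HK$7.40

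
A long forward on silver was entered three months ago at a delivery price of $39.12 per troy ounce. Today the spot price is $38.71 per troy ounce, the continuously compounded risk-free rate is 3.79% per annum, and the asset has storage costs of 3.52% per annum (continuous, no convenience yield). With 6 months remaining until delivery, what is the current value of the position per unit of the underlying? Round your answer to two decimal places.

Current fair forward for the remaining 6 months: F = S·e^((r + u)·T), (r + u) = 0.0379 + 0.0352 = 0.0731
F = 38.71 · e^(0.0731 × 6/12) = 38.71 × 1.037226 = 40.1510
Value of long forward = (F − K)·e^(−rT) = (40.1510 − 39.12) · e^(−0.0379·6/12)
= 1.0310 × 0.981228 = 1.01

$1.01 per troy ounce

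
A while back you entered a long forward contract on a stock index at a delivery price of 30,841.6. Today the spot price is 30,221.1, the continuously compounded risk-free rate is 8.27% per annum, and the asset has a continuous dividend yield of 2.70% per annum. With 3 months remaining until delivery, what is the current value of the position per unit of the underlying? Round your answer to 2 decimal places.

-192.70

Current fair forward for the remaining 3 months: F = S·e^((r − q)·T), (r − q) = 0.0827 − 0.0270 = 0.0557
F = 30221.1 · e^(0.0557 × 3/12) = 30221.1 × 1.01402240 = 30644.8724
Value of long forward = (F − K)·e^(−rT) = (30644.8724 − 30841.6) · e^(−0.0827·3/12)
= -196.7276 × 0.97953726 = -192.70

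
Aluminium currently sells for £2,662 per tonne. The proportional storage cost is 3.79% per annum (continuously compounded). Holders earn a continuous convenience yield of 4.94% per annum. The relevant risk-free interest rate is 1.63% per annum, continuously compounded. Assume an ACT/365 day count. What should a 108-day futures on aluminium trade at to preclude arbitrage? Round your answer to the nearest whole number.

£2,666 per tonne

Net carry = r + u − y = 0.0163 + 0.0379 − 0.0494 = 0.0048
F = S·e^((r+u−y)T) = 2662 · e^(0.0048 × 108/365) = 2662 · e^0.001420
= 2662 × 1.001421 = £2,666 per tonne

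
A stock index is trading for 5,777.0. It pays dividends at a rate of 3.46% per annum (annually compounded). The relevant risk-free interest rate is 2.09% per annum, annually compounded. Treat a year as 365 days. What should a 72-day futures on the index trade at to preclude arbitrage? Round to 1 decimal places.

F = S · (1+r)^T / (1+q)^T
= 5777.0 × 1.004089 / 1.006732 = 5777.0 × 0.997375
F = 5,761.8

5,761.8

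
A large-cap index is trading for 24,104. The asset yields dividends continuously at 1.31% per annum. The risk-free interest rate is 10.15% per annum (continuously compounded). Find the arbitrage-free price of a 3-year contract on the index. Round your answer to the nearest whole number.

F = S·e^((r − q)T) = 24104 · e^((0.1015 − 0.0131) × 3)
= 24104 · e^0.265200 = 24104 × 1.303692
F = 31,424

31,424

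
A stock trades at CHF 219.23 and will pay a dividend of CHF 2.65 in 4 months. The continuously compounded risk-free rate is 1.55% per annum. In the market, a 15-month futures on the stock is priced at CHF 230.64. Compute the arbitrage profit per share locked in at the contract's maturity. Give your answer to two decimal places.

CHF 9.81 per share

PV(dividends) I = 2.65·e^(−0.0155·4/12) = 2.6363
Fair futures F* = (S − I)·e^(rT) = (219.23 − 2.6363)·e^0.019375 = 216.5937 × 1.019564 = 220.8311
Market CHF 230.64 > fair 220.8311: forward overpriced → cash-and-carry (borrow at r, buy the stock and collect the dividends, short the forward).
Profit at T = |F_mkt − F*| = |230.64 − 220.8311| = CHF 9.81 per share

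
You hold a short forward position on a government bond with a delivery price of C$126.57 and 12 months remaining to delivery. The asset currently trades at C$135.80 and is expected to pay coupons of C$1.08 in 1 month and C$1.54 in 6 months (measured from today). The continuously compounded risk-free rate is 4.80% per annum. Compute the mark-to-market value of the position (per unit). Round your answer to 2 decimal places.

PV(remaining coupons) I = 1.08·e^(−0.0480·1/12) + 1.54·e^(−0.0480·6/12) = 2.5792
Current forward F = (S − I)·e^(rT) = (135.80 − 2.5792)·e^(0.0480·12/12) = 133.2208 × 1.049171 = 139.7714
Value (long) = (F − K)·e^(−rT) = (139.7714 − 126.57) × 0.953134 = 12.5827
Short position value = −(long value) = -C$12.58

-C$12.58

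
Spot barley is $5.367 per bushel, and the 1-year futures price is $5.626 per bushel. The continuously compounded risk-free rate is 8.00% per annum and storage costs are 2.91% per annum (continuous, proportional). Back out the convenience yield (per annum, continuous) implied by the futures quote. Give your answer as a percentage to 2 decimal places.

6.20%

F = S·e^((r+u−y)T) ⇒ (r+u−y) = ln(F/S)/T
ln(5.626/5.367) = 0.047130; /T ⇒ 0.047130
y = r + u − ln(F/S)/T = 0.0800 + 0.0291 − 0.047130 = 0.061970
y = 6.20%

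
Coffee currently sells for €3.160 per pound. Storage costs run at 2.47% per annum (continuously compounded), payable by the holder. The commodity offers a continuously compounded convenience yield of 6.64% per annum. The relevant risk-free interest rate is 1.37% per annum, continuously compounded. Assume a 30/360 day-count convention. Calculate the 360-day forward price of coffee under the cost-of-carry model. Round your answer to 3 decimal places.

€3.073 per pound

Net carry = r + u − y = 0.0137 + 0.0247 − 0.0664 = -0.0280
F = S·e^((r+u−y)T) = 3.160 · e^(-0.0280 × 360/360) = 3.160 · e^-0.028000
= 3.160 × 0.972388 = €3.073 per pound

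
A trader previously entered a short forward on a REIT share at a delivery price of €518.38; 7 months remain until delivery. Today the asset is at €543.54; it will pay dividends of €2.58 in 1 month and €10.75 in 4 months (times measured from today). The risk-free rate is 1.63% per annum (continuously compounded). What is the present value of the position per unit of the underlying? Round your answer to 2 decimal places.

PV(remaining dividends) I = 2.58·e^(−0.0163·1/12) + 10.75·e^(−0.0163·4/12) = 13.2682
Current forward F = (S − I)·e^(rT) = (543.54 − 13.2682)·e^(0.0163·7/12) = 530.2718 × 1.009554 = 535.3380
Value (long) = (F − K)·e^(−rT) = (535.3380 − 518.38) × 0.990537 = 16.7975
Short position value = −(long value) = -€16.80

-€16.80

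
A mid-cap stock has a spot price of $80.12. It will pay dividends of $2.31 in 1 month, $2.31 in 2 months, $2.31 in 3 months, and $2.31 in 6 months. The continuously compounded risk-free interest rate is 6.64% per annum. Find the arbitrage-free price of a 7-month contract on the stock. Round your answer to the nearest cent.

$73.84

PV(dividends) I = 2.31·e^(−0.0664·1/12) + 2.31·e^(−0.0664·2/12) + 2.31·e^(−0.0664·3/12) + 2.31·e^(−0.0664·6/12)
I = 2.2973 + 2.2846 + 2.2720 + 2.2346 = 9.0885
F = (S − I)·e^(rT) = (80.12 − 9.0885) · e^(0.0664·7/12)
= 71.0315 · e^0.038733 = 71.0315 × 1.039493 = $73.84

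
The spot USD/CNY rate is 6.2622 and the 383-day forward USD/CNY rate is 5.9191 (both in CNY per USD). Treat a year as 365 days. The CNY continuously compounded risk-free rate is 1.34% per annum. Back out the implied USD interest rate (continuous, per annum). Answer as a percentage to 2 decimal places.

F = S·e^((r_CNY − r_USD)T) ⇒ r_USD = r_CNY − ln(F/S)/T
ln(5.9191/6.2622) = -0.056347; /(383/365) = -0.053699
r_USD = 0.0134 + 0.053699 = 0.067099
r_USD = 6.71%

6.71%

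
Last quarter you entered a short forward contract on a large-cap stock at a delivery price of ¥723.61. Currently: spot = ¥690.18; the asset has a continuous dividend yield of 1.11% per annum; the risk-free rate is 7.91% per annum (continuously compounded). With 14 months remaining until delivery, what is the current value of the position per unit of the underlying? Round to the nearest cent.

Current fair forward for the remaining 14 months: F = S·e^((r − q)·T), (r − q) = 0.0791 − 0.0111 = 0.0680
F = 690.18 · e^(0.0680 × 14/12) = 690.18 × 1.082565 = 747.1647
Value of long forward = (F − K)·e^(−rT) = (747.1647 − 723.61) · e^(−0.0791·14/12)
= 23.5547 × 0.911847 = 21.48
Short position value = −(long value) = -¥21.48

-¥21.48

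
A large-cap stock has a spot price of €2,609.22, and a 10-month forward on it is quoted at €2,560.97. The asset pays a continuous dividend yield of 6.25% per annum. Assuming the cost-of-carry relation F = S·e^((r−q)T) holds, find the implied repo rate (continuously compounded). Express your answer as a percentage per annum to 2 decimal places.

4.01%

From F = S·e^((r−q)T): (r − q) = ln(F/S)/T
ln(2560.97/2609.22) = ln(0.981508) = -0.018665
(r − q) = -0.018665 / (10/12) = -0.022398
r = ln(F/S)/T + q = -0.022398 + 0.0625 = 0.040102
r = 4.01%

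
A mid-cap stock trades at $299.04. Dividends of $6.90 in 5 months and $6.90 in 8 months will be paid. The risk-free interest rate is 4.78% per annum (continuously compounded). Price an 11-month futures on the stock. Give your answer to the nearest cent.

PV(dividends) I = 6.90·e^(−0.0478·5/12) + 6.90·e^(−0.0478·8/12)
I = 6.7639 + 6.6836 = 13.4475
F = (S − I)·e^(rT) = (299.04 − 13.4475) · e^(0.0478·11/12)
= 285.5925 · e^0.043817 = 285.5925 × 1.044791 = $298.38

$298.38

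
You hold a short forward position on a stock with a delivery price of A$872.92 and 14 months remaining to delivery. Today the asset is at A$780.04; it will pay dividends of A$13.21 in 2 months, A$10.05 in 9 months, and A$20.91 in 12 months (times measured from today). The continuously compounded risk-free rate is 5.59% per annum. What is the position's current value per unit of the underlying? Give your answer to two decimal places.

A$80.27

PV(remaining dividends) I = 13.21·e^(−0.0559·2/12) + 10.05·e^(−0.0559·9/12) + 20.91·e^(−0.0559·12/12) = 42.4981
Current forward F = (S − I)·e^(rT) = (780.04 − 42.4981)·e^(0.0559·14/12) = 737.5419 × 1.067390 = 787.2448
Value (long) = (F − K)·e^(−rT) = (787.2448 − 872.92) × 0.936864 = -80.2660
Short position value = −(long value) = A$80.27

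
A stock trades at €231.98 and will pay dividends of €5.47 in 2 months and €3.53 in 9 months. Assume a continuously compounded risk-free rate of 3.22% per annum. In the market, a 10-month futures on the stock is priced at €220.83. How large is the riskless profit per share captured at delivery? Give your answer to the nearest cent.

PV(dividends) I = 5.47·e^(−0.0322·2/12) + 3.53·e^(−0.0322·9/12) = 8.8865
Fair futures F* = (S − I)·e^(rT) = (231.98 − 8.8865)·e^0.026833 = 223.0935 × 1.027196 = 229.1608
Market €220.83 < fair 229.1608: forward underpriced → reverse cash-and-carry (short the stock, invest proceeds at r, pay the dividends, go long the forward).
Profit at T = |F_mkt − F*| = |220.83 − 229.1608| = €8.33 per share

€8.33 per share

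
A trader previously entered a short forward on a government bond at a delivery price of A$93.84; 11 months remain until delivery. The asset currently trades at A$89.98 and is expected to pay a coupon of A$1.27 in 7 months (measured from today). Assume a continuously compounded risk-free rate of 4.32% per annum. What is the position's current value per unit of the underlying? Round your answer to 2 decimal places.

A$1.45

PV(remaining coupons) I = 1.27·e^(−0.0432·7/12) = 1.2384
Current forward F = (S − I)·e^(rT) = (89.98 − 1.2384)·e^(0.0432·11/12) = 88.7416 × 1.040395 = 92.3263
Value (long) = (F − K)·e^(−rT) = (92.3263 − 93.84) × 0.961174 = -1.4549
Short position value = −(long value) = A$1.45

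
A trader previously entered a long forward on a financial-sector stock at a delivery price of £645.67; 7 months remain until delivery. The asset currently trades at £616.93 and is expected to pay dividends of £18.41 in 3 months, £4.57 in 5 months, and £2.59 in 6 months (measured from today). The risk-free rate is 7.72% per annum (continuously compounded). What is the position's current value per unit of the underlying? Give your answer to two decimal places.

-£25.28

PV(remaining dividends) I = 18.41·e^(−0.0772·3/12) + 4.57·e^(−0.0772·5/12) + 2.59·e^(−0.0772·6/12) = 24.9754
Current forward F = (S − I)·e^(rT) = (616.93 − 24.9754)·e^(0.0772·7/12) = 591.9546 × 1.046063 = 619.2218
Value (long) = (F − K)·e^(−rT) = (619.2218 − 645.67) × 0.955966 = -25.2836
Value = -£25.28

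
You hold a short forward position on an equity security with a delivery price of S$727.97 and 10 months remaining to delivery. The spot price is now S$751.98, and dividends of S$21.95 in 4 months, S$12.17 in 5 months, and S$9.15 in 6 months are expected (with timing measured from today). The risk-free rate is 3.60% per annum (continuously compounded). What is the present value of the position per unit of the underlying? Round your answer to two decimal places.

PV(remaining dividends) I = 21.95·e^(−0.0360·4/12) + 12.17·e^(−0.0360·5/12) + 9.15·e^(−0.0360·6/12) = 42.6638
Current forward F = (S − I)·e^(rT) = (751.98 − 42.6638)·e^(0.0360·10/12) = 709.3162 × 1.030455 = 730.9184
Value (long) = (F − K)·e^(−rT) = (730.9184 − 727.97) × 0.970446 = 2.8613
Short position value = −(long value) = -S$2.86

-S$2.86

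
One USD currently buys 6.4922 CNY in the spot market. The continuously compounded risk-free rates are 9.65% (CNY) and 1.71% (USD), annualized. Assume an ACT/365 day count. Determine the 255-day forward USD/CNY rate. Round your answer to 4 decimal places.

F = S·e^((r_CNY − r_USD)T) = 6.4922 · e^((0.0965 − 0.0171) × 255/365)
= 6.4922 · e^0.055471 = 6.4922 × 1.057038
F = 6.8625 CNY per USD

6.8625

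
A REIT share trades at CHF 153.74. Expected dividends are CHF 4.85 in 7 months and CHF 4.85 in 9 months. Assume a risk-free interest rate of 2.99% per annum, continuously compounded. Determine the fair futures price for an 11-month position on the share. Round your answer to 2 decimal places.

PV(dividends) I = 4.85·e^(−0.0299·7/12) + 4.85·e^(−0.0299·9/12)
I = 4.7661 + 4.7424 = 9.5085
F = (S − I)·e^(rT) = (153.74 − 9.5085) · e^(0.0299·11/12)
= 144.2315 · e^0.027408 = 144.2315 × 1.027787 = CHF 148.24

CHF 148.24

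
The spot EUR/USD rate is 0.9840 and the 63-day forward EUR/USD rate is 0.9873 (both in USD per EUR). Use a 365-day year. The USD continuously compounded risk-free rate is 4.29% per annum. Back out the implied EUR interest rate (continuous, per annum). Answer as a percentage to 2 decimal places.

2.35%

F = S·e^((r_USD − r_EUR)T) ⇒ r_EUR = r_USD − ln(F/S)/T
ln(0.9873/0.9840) = 0.003348; /(63/365) = 0.019397
r_EUR = 0.0429 − 0.019397 = 0.023503
r_EUR = 2.35%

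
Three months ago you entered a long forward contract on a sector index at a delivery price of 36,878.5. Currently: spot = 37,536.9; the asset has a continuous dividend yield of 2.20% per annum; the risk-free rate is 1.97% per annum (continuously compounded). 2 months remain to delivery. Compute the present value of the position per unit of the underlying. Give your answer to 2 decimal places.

Current fair forward for the remaining 2 months: F = S·e^((r − q)·T), (r − q) = 0.0197 − 0.0220 = -0.0023
F = 37536.9 · e^(-0.0023 × 2/12) = 37536.9 × 0.99961674 = 37522.5136
Value of long forward = (F − K)·e^(−rT) = (37522.5136 − 36878.5) · e^(−0.0197·2/12)
= 644.0136 × 0.99672205 = 641.90

641.90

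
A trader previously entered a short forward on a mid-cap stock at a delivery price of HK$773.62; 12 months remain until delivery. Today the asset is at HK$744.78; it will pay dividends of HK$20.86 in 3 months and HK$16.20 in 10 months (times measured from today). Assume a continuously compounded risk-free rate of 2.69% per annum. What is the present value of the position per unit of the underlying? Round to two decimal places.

PV(remaining dividends) I = 20.86·e^(−0.0269·3/12) + 16.20·e^(−0.0269·10/12) = 36.5611
Current forward F = (S − I)·e^(rT) = (744.78 − 36.5611)·e^(0.0269·12/12) = 708.2189 × 1.027265 = 727.5285
Value (long) = (F − K)·e^(−rT) = (727.5285 − 773.62) × 0.973459 = -44.8682
Short position value = −(long value) = HK$44.87

HK$44.87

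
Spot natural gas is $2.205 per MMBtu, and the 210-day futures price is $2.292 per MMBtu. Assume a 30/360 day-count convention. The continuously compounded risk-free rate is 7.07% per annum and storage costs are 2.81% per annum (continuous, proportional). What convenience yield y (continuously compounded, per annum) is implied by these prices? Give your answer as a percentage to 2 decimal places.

F = S·e^((r+u−y)T) ⇒ (r+u−y) = ln(F/S)/T
ln(2.292/2.205) = 0.038697; /T ⇒ 0.066338
y = r + u − ln(F/S)/T = 0.0707 + 0.0281 − 0.066338 = 0.032462
y = 3.25%

3.25%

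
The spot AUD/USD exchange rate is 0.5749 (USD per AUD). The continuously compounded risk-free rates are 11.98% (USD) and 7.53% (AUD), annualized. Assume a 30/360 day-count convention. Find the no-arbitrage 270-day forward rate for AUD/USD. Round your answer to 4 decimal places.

F = S·e^((r_USD − r_AUD)T) = 0.5749 · e^((0.1198 − 0.0753) × 270/360)
= 0.5749 · e^0.033375 = 0.5749 × 1.033938
F = 0.5944 USD per AUD

0.5944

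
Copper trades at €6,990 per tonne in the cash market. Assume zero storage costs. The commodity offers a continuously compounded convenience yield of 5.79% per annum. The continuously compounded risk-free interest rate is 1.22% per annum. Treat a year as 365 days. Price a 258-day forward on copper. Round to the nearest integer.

Net carry = r + u − y = 0.0122 + 0.0000 − 0.0579 = -0.0457
F = S·e^((r+u−y)T) = 6990 · e^(-0.0457 × 258/365) = 6990 · e^-0.032303
= 6990 × 0.968213 = €6,768 per tonne

€6,768 per tonne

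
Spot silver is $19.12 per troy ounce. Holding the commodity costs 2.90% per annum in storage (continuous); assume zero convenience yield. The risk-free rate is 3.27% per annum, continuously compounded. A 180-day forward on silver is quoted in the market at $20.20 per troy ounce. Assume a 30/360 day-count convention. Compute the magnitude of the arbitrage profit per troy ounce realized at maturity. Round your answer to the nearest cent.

$0.48 per troy ounce

Fair forward: F* = S·e^(carry·T), with carry = (r + u) = 0.0327 + 0.0290 = 0.0617
F* = 19.12 · e^(0.0617 × 180/360) = 19.12 · e^0.030850 = 19.12 × 1.031331 = $19.7190
Market $20.20 > fair $19.7190: forward overpriced → cash-and-carry (buy spot, short the forward).
At maturity, profit = |F_mkt − F*| = |20.20 − 19.7190| = $0.48 per troy ounce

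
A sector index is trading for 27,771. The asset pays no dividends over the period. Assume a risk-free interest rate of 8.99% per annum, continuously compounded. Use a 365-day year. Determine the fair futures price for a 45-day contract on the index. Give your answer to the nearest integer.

F = S·e^(rT) = 27771 · e^(0.0899 × 45/365)
= 27771 · e^0.011084 = 27771 × 1.011146
F = 28,081

28,081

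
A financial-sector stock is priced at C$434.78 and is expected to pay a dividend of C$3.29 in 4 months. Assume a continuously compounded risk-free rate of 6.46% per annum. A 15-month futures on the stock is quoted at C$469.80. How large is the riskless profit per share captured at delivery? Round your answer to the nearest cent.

PV(dividends) I = 3.29·e^(−0.0646·4/12) = 3.2199
Fair futures F* = (S − I)·e^(rT) = (434.78 − 3.2199)·e^0.080750 = 431.5601 × 1.084100 = 467.8543
Market C$469.80 > fair 467.8543: forward overpriced → cash-and-carry (borrow at r, buy the stock and collect the dividends, short the forward).
Profit at T = |F_mkt − F*| = |469.80 − 467.8543| = C$1.95 per share

C$1.95 per share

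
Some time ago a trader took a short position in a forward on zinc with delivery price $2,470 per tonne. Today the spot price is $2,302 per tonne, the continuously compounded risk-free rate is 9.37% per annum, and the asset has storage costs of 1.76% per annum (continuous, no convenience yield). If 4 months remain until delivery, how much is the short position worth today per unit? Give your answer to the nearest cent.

$78.50 per tonne

Current fair forward for the remaining 4 months: F = S·e^((r + u)·T), (r + u) = 0.0937 + 0.0176 = 0.1113
F = 2302 · e^(0.1113 × 4/12) = 2302 × 1.03779680 = 2389.0082
Value of long forward = (F − K)·e^(−rT) = (2389.0082 − 2470) · e^(−0.0937·4/12)
= -80.9918 × 0.96924939 = -78.50
Short position value = −(long value) = $78.50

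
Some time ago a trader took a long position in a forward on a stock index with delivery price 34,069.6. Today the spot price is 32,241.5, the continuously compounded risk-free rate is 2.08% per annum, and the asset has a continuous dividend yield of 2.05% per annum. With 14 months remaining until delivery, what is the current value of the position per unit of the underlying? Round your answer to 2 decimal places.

Current fair forward for the remaining 14 months: F = S·e^((r − q)·T), (r − q) = 0.0208 − 0.0205 = 0.0003
F = 32241.5 · e^(0.0003 × 14/12) = 32241.5 × 1.00035006 = 32252.7865
Value of long forward = (F − K)·e^(−rT) = (32252.7865 − 34069.6) · e^(−0.0208·14/12)
= -1816.8135 × 0.97602540 = -1773.26

-1773.26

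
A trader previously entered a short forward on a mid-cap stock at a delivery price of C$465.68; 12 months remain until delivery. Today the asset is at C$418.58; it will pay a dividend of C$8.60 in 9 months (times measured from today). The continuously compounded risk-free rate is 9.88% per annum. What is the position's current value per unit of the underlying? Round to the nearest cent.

PV(remaining dividends) I = 8.60·e^(−0.0988·9/12) = 7.9858
Current forward F = (S − I)·e^(rT) = (418.58 − 7.9858)·e^(0.0988·12/12) = 410.5942 × 1.103846 = 453.2328
Value (long) = (F − K)·e^(−rT) = (453.2328 − 465.68) × 0.905924 = -11.2762
Short position value = −(long value) = C$11.28

C$11.28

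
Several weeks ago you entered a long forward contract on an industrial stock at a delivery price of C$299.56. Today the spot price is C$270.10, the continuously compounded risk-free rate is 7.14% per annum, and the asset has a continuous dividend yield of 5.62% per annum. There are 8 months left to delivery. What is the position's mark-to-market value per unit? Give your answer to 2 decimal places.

Current fair forward for the remaining 8 months: F = S·e^((r − q)·T), (r − q) = 0.0714 − 0.0562 = 0.0152
F = 270.10 · e^(0.0152 × 8/12) = 270.10 × 1.010185 = 272.8510
Value of long forward = (F − K)·e^(−rT) = (272.8510 − 299.56) · e^(−0.0714·8/12)
= -26.7090 × 0.953515 = -25.47

-C$25.47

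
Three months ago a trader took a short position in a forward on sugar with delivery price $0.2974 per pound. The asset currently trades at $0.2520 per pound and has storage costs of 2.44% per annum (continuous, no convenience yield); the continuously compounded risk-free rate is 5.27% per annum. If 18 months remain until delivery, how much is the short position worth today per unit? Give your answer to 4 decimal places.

$0.0134 per pound

Current fair forward for the remaining 18 months: F = S·e^((r + u)·T), (r + u) = 0.0527 + 0.0244 = 0.0771
F = 0.2520 · e^(0.0771 × 18/12) = 0.2520 × 1.122603 = 0.2829
Value of long forward = (F − K)·e^(−rT) = (0.2829 − 0.2974) · e^(−0.0527·18/12)
= -0.0145 × 0.923994 = -0.0134
Short position value = −(long value) = $0.0134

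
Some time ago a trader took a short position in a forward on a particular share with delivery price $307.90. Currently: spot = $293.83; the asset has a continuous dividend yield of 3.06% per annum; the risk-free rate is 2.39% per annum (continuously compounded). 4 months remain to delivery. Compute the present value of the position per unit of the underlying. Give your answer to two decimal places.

Current fair forward for the remaining 4 months: F = S·e^((r − q)·T), (r − q) = 0.0239 − 0.0306 = -0.0067
F = 293.83 · e^(-0.0067 × 4/12) = 293.83 × 0.997769 = 293.1745
Value of long forward = (F − K)·e^(−rT) = (293.1745 − 307.90) · e^(−0.0239·4/12)
= -14.7255 × 0.992065 = -14.61
Short position value = −(long value) = $14.61

$14.61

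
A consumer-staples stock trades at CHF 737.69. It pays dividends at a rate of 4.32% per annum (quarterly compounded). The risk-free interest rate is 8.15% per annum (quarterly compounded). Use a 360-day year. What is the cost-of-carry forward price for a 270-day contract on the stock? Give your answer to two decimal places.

F = S · (1+r/4)^(4T) / (1+q/4)^(4T)
= 737.69 × 1.062379 / 1.032751 = 737.69 × 1.028688
F = CHF 758.85

CHF 758.85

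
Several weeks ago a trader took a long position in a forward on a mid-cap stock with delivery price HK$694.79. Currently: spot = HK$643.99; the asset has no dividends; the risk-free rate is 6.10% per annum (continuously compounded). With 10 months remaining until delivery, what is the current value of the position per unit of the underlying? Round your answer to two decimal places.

Current fair forward for the remaining 10 months: F = S·e^(r·T), r = 0.0610
F = 643.99 · e^(0.0610 × 10/12) = 643.99 × 1.052148 = 677.5728
Value of long forward = (F − K)·e^(−rT) = (677.5728 − 694.79) · e^(−0.0610·10/12)
= -17.2172 × 0.950437 = -16.36

-HK$16.36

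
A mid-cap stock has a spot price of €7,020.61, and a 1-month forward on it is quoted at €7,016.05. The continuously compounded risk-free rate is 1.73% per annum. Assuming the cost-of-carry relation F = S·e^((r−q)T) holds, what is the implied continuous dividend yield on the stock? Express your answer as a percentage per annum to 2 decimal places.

2.51%

From F = S·e^((r−q)T): (r − q) = ln(F/S)/T
ln(7016.05/7020.61) = ln(0.999350) = -0.000650
(r − q) = -0.000650 / (1/12) = -0.007800
q = r − ln(F/S)/T = 0.0173 + 0.007800 = 0.025100
q = 2.51%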